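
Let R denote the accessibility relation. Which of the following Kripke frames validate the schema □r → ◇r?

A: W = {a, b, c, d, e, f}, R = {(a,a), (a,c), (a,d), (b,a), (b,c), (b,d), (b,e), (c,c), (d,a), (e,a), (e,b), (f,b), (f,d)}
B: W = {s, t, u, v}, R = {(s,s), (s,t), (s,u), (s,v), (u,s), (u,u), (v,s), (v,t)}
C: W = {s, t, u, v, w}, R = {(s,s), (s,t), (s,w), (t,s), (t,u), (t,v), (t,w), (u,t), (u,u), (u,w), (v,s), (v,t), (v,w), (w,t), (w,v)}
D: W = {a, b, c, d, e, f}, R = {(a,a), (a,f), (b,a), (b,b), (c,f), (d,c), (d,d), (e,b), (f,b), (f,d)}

A, C, D

Frame correspondent (Sahlqvist): ∀x ∃y Rxy — i.e. seriality.
A: condition met.
B: fails — world t has no successor.
C: condition met.
D: condition met.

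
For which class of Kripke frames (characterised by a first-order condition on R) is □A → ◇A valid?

Seriality

Suppose □A→◇A is valid. At any x set V(A)=W. Then □A at x, so ◇A at x, so x has a successor.
Conversely, any frame satisfying ∀x ∃y Rxy validates the schema.
So the correspondent is seriality.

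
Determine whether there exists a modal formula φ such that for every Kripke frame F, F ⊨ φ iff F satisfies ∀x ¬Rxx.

If a class were modally definable it would be closed under surjective bounded morphisms (Goldblatt–Thomason).
The 4-cycle (worlds s,t,u,v with s→t→u→v→s) is irreflexive, and the map sending every world to a single reflexive point • is a surjective bounded morphism (forth: every edge maps to (•,•); back: every world has a successor). So any modal formula valid on the 4-cycle is also valid on the reflexive point, which is not irreflexive.
So the class is not modally definable.

Not definable by any modal formula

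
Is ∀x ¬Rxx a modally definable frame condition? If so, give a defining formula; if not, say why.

If a class were modally definable it would be closed under surjective bounded morphisms (Goldblatt–Thomason).
The 3-cycle (worlds a,b,c with a→b→c→a) is irreflexive, and the map sending every world to a single reflexive point • is a surjective bounded morphism (forth: every edge maps to (•,•); back: every world has a successor). So any modal formula valid on the 3-cycle is also valid on the reflexive point, which is not irreflexive.
So the class is not modally definable.

Not modally definable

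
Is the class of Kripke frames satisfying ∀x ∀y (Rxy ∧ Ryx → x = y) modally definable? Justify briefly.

No — not modally definable

Any modally definable frame class is closed under surjective bounded morphisms.
The 6-cycle (worlds 0,1,2,3,4,5 with 0→1→2→3→4→5→0) is antisymmetric. Sending even-indexed worlds to s and odd-indexed worlds to t is a surjective bounded morphism onto the two-world frame with s↔t, which is not antisymmetric.
So no modal formula (or set of formulas) defines exactly the antisymmetric frames.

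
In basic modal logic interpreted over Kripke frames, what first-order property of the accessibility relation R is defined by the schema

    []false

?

emptiness of R

This is the Ver axiom.
It corresponds to emptiness of R: forall x forall y ~Rxy.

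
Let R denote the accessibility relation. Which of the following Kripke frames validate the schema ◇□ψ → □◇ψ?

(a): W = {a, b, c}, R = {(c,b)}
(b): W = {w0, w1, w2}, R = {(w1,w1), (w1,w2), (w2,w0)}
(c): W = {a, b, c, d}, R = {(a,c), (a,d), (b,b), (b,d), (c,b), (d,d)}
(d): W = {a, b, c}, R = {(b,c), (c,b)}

The schema corresponds to convergence: ∀x ∀y ∀z (Rxy ∧ Rxz → ∃w (Ryw ∧ Rzw)).
(a): fails — Rcb and Rcb but b and b have no common successor.
(b): fails — Rw1w2 and Rw1w1 but w2 and w1 have no common successor.
(c): fails — Rac and Rad but c and d have no common successor.
(d): ✓.
Valid on: (d).

(d)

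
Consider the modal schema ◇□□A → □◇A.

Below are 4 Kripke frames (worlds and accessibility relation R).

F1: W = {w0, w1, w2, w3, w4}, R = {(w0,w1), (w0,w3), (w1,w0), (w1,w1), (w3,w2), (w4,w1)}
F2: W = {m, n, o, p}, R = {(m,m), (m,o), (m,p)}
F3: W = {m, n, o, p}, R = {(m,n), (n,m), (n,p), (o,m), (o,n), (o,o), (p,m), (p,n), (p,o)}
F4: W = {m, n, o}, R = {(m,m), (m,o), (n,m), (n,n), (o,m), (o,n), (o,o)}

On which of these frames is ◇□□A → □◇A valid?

F4

Frame correspondent (Sahlqvist): ∀x ∀y ∀z ((xRy ∧ xRz) → ∃w (yR²w ∧ zRw)) — i.e. a generalized confluence (Geach) condition.
F1: fails — w0Rw1, w0Rw3 but no w with w1R²w and w3Rw.
F2: fails — mRm, mRo but no w with mR²w and oRw.
F3: fails — nRm, nRm but no w with mR²w and mRw.
F4: ✓.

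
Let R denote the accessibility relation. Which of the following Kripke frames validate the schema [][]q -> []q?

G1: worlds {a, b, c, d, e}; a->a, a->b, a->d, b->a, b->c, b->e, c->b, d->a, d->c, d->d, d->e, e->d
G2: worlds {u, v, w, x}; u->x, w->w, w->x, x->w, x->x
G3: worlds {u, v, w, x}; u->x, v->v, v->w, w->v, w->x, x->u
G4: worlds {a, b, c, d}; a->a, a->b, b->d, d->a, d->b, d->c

Frame correspondent (Sahlqvist): forall x forall y (Rxy -> exists z (Rxz & Rzy)) — i.e. density.
G1: fails — Rbc but no z with Rbz and Rzc.
G2: holds.
G3: fails — Rwx but no z with Rwz and Rzx.
G4: fails — Rdc but no z with Rdz and Rzc.
Valid on: G2.

G2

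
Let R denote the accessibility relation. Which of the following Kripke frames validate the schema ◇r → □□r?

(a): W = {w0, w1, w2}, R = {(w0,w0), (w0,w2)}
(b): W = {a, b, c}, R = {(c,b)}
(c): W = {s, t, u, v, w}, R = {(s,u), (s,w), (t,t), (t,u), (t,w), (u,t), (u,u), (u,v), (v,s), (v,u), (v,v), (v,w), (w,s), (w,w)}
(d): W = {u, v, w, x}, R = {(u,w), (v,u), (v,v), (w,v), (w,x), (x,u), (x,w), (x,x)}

The schema corresponds to a generalized confluence (Geach) condition: ∀x ∀y ∀z ((xRy ∧ xR²z) → ∃w (y = w ∧ z = w)).
(a): fails — w0Rw0, w0R²w2 but w0 ≠ w2.
(b): condition met.
(c): fails — sRu, sR²s but u ≠ s.
(d): fails — uRw, uR²v but w ≠ v.
Valid on: (b).

(b)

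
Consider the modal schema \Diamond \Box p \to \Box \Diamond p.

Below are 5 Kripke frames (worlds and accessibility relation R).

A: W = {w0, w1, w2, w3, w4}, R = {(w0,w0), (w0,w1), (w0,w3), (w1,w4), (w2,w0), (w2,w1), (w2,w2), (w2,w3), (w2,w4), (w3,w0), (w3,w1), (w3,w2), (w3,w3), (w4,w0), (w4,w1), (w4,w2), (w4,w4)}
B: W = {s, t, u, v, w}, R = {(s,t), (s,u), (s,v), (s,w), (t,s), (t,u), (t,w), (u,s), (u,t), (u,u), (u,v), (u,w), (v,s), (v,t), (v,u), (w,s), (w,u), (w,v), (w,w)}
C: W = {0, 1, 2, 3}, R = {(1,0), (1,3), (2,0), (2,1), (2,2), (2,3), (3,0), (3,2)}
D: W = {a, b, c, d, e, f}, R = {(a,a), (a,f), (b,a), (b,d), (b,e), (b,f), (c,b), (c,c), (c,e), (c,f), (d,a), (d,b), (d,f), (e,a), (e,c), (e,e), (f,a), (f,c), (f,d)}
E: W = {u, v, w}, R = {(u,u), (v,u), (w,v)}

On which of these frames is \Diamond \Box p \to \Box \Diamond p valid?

This is the axiom for convergence; its first-order frame correspondent is \forall x \forall y \forall z (Rxy \wedge Rxz \to \exists w (Ryw \wedge Rzw)).
A: fails — Rw0w1 and Rw0w0 but w1 and w0 have no common successor.
B: condition met.
C: fails — R10 and R10 but 0 and 0 have no common successor.
D: condition met.
E: condition met.
Valid on: B, D, E.

B, D, E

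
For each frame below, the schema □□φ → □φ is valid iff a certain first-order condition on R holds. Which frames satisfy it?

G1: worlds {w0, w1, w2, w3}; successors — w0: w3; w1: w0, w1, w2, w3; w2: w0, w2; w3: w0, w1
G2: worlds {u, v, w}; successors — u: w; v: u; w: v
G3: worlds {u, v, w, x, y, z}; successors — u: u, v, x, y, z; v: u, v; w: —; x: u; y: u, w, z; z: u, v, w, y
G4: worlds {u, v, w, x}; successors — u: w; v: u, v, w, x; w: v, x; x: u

G3

This is the axiom for density; its first-order frame correspondent is ∀x ∀y (Rxy → ∃z (Rxz ∧ Rzy)).
G1: fails — Rw0w3 but no z with Rw0z and Rzw3.
G2: fails — Rvu but no z with Rvz and Rzu.
G3: holds.
G4: fails — Ruw but no z with Ruz and Rzw.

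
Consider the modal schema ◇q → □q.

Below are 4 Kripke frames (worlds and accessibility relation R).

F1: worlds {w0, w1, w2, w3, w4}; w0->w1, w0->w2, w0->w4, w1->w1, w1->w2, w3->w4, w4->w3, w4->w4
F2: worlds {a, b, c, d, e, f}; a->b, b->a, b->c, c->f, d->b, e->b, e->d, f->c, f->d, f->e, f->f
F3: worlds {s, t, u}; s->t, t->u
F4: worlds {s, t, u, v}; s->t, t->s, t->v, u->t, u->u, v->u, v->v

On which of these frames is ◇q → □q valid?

Frame correspondent (Sahlqvist): ∀x ∀y ∀z (Rxy ∧ Rxz → y = z) — i.e. partial functionality.
F1: fails — w0 sees both w1 and w2.
F2: fails — b sees both a and c.
F3: satisfies the condition.
F4: fails — t sees both s and v.

F3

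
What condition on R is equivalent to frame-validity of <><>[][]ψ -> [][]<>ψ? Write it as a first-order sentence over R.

forall x forall y forall z ((x R^2 y & x R^2 z) -> exists w (y R^2 w & zRw))

This is a Sahlqvist (Geach-type) schema ◇^2□^2ψ → □^2◇^1ψ.
First-order correspondent: forall x forall y forall z ((x R^2 y & x R^2 z) -> exists w (y R^2 w & zRw)).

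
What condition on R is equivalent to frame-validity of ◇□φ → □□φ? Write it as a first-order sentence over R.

This is a Sahlqvist (Geach-type) schema ◇^1□^1φ → □^2◇^0φ.
Minimal-valuation argument: fix x; take any y with xR^1y and any z with xR^2z. Set V(φ) to the set of worlds R-reachable from y in exactly 1 step. Then □^1φ holds at y, so the antecedent holds at x; validity forces ◇^0φ at z, giving a w with zR^0w and yR^1w.
First-order correspondent: ∀x ∀y ∀z ((xRy ∧ xR²z) → ∃w (yRw ∧ z = w)).

∀x ∀y ∀z ((xRy ∧ xR²z) → ∃w (yRw ∧ z = w))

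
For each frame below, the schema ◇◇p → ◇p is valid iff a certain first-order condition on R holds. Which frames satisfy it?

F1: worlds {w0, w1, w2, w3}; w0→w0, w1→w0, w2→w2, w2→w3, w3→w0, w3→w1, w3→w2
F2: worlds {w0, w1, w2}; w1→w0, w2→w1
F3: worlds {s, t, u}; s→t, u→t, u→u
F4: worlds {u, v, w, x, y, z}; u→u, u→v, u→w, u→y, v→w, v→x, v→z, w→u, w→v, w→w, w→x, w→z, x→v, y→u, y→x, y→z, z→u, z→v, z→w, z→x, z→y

Frame correspondent (Sahlqvist): ∀x ∀y ∀z (Rxy ∧ Ryz → Rxz) — i.e. transitivity.
F1: fails — Rw3w2 and Rw2w3 but not Rw3w3.
F2: fails — Rw2w1 and Rw1w0 but not Rw2w0.
F3: ✓.
F4: fails — Ruv and Rvz but not Ruz.

F3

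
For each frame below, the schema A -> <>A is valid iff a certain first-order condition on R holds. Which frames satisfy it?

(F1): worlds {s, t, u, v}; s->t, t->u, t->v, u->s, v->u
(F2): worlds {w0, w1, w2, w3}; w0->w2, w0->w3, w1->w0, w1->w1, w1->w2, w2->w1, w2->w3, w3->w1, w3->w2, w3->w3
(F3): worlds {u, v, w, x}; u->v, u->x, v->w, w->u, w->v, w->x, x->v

Frame correspondent (Sahlqvist): forall x Rxx — i.e. reflexivity.
(F1): fails — world s does not see itself.
(F2): fails — world w0 does not see itself.
(F3): fails — world u does not see itself.

none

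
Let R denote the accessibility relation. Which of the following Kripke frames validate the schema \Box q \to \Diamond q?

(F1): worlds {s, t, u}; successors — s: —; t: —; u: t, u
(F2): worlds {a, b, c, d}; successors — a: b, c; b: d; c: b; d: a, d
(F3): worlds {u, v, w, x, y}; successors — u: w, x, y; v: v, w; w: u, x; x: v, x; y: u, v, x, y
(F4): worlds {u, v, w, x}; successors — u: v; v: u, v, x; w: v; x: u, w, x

Frame correspondent (Sahlqvist): \forall x \exists y Rxy — i.e. seriality.
(F1): fails — world s has no successor.
(F2): satisfies the condition.
(F3): satisfies the condition.
(F4): satisfies the condition.

(F2), (F3), (F4)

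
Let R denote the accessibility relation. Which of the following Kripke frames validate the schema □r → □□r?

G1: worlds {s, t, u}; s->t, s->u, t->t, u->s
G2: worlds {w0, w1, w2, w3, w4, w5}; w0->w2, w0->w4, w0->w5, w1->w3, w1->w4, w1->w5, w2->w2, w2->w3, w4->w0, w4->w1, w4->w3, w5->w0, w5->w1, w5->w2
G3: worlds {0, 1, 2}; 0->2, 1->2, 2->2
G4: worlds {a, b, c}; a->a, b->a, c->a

The schema corresponds to transitivity: ∀x ∀y ∀z (Rxy ∧ Ryz → Rxz).
G1: fails — Rsu and Rus but not Rss.
G2: fails — Rw1w5 and Rw5w2 but not Rw1w2.
G3: condition met.
G4: condition met.
Valid on: G3, G4.

G3, G4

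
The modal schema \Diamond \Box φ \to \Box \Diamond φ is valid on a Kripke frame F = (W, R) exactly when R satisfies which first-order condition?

Convergence

Suppose ◇□φ→□◇φ is valid. Take Rxy, Rxz and set V(φ)={w : Ryw}. Then □φ at y so ◇□φ at x, so □◇φ at x, so ◇φ at z, giving w with Rzw and Ryw.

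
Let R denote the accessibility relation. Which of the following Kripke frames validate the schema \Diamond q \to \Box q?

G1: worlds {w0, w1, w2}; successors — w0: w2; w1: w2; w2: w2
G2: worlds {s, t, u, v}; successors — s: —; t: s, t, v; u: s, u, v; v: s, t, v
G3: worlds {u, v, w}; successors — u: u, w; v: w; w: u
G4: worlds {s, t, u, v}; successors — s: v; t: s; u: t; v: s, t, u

Frame correspondent (Sahlqvist): \forall x \forall y \forall z (Rxy \wedge Rxz \to y = z) — i.e. partial functionality.
G1: condition met.
G2: fails — t sees both s and t.
G3: fails — u sees both u and w.
G4: fails — v sees both s and t.

G1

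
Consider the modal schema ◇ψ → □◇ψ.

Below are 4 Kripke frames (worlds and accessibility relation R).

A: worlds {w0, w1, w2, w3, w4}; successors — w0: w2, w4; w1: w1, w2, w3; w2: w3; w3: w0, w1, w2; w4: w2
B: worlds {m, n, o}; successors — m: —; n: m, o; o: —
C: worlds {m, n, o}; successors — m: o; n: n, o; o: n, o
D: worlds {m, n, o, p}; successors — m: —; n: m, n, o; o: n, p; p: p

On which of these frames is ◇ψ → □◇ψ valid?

C

This is the axiom for the Euclidean property; its first-order frame correspondent is ∀x ∀y ∀z (Rxy ∧ Rxz → Ryz).
A: fails — Rw0w4 and Rw0w4 but not Rw4w4.
B: fails — Rno and Rno but not Roo.
C: holds.
D: fails — Rno and Rno but not Roo.
Valid on: C.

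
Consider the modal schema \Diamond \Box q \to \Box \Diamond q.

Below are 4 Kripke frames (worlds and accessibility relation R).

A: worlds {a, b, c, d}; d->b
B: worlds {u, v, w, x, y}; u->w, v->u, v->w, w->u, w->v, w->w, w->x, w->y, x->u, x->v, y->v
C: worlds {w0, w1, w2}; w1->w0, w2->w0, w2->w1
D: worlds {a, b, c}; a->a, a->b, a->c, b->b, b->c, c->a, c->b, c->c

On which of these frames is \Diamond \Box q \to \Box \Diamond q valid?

The schema corresponds to convergence: \forall x \forall y \forall z (Rxy \wedge Rxz \to \exists w (Ryw \wedge Rzw)).
A: fails — Rdb and Rdb but b and b have no common successor.
B: fails — Rwu and Rwx but u and x have no common successor.
C: fails — Rw1w0 and Rw1w0 but w0 and w0 have no common successor.
D: holds.

D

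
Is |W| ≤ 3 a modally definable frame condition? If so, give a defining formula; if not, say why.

No

Modal frame validity is preserved under disjoint unions.
Any modal formula valid on each of 4 disjoint one-world frames is valid on their disjoint union (validity is preserved under disjoint unions). Each one-world frame has |W|=1≤3, but the union has |W|=4.
So no modal formula (or set of formulas) defines exactly the |W|≤3 frames.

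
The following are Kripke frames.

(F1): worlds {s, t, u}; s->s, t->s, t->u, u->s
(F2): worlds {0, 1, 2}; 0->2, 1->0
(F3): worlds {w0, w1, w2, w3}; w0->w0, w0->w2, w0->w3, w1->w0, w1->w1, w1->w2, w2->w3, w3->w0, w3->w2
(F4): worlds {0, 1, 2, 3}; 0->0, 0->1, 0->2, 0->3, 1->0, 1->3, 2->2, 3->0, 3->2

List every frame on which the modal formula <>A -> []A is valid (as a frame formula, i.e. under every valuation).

(F2)

Frame correspondent (Sahlqvist): forall x forall y forall z (Rxy & Rxz -> y = z) — i.e. partial functionality.
(F1): fails — t sees both s and u.
(F2): condition met.
(F3): fails — w0 sees both w0 and w2.
(F4): fails — 0 sees both 0 and 1.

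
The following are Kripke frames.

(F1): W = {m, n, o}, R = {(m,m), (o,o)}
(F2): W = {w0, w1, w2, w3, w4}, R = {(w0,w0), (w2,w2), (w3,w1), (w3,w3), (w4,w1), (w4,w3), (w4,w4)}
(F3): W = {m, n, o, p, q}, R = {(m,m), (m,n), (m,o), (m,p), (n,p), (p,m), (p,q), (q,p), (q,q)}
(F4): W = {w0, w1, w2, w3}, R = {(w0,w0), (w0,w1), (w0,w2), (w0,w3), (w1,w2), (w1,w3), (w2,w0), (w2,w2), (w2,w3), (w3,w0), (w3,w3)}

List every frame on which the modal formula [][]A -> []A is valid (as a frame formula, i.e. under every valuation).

(F1), (F2), (F4)

This is the axiom for density; its first-order frame correspondent is forall x forall y (Rxy -> exists z (Rxz & Rzy)).
(F1): satisfies the condition.
(F2): satisfies the condition.
(F3): fails — Rnp but no z with Rnz and Rzp.
(F4): satisfies the condition.
Valid on: (F1), (F2), (F4).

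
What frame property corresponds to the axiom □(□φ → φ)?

Suppose □(□φ→φ) is valid. Take Rxy and set V(φ)={w : Ryw}. Then at y, □φ holds; since □(□φ→φ) at x, □φ→φ at y, so φ at y, i.e. Ryy.

Shift-reflexivity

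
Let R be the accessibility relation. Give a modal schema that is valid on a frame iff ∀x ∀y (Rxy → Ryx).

This is symmetry; the standard corresponding axiom is B: ψ → □◇ψ.
Suppose ψ→□◇ψ is valid. Take Rxy and set V(ψ)={x}. Then ψ at x, so □◇ψ at x, so ◇ψ at y, so some z with Ryz has ψ; z=x, i.e. Ryx.

ψ → □◇ψ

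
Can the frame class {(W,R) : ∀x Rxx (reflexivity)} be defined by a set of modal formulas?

Definable; □p → p defines it

Yes: it is reflexivity, defined by the T schema □p → p.
Suppose □p→p is valid. At any x set V(p)={w : Rxw}. Then □p holds at x, so p holds at x, i.e. Rxx.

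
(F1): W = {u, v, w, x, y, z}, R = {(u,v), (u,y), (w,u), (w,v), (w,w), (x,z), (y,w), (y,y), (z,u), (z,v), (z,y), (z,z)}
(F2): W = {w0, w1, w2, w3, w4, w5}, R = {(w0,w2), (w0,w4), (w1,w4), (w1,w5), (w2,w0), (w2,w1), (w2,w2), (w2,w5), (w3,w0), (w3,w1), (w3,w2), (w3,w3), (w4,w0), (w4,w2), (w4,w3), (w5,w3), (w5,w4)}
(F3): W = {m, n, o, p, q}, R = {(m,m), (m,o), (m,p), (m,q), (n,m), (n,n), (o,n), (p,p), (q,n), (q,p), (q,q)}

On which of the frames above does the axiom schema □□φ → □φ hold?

Frame correspondent (Sahlqvist): ∀x ∀y (Rxy → ∃z (Rxz ∧ Rzy)) — i.e. density.
(F1): fails — Ruv but no t with Rut and Rtv.
(F2): fails — Rw1w5 but no z with Rw1z and Rzw5.
(F3): satisfies the condition.
Valid on: (F3).

(F3)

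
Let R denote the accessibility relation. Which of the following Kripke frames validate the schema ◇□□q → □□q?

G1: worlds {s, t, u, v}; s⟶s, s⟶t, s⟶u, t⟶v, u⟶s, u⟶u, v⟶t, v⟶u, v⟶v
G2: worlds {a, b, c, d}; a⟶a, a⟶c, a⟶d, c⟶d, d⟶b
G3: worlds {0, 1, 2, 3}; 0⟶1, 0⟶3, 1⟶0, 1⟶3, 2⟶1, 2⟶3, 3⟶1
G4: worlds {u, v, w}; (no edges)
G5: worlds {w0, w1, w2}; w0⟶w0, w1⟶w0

This is the axiom for a generalized confluence (Geach) condition; its first-order frame correspondent is ∀x ∀y ∀z ((xRy ∧ xR²z) → ∃w (yR²w ∧ z = w)).
G1: fails — sRt, sR²s but no w with tR²w and s=w.
G2: fails — aRc, aR²a but no w with cR²w and a=w.
G3: fails — 0R1, 0R²0 but no w with 1R²w and 0=w.
G4: satisfies the condition.
G5: satisfies the condition.
Valid on: G4, G5.

G4, G5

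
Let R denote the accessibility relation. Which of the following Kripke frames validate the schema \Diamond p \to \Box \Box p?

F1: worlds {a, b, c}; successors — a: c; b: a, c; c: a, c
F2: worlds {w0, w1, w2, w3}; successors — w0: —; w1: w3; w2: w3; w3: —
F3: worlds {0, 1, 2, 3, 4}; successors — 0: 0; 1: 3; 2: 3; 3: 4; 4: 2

Frame correspondent (Sahlqvist): \forall x \forall y \forall z ((xRy \wedge x R^2 z) \to \exists w (y = w \wedge z = w)) — i.e. a generalized confluence (Geach) condition.
F1: fails — aRc, aR²a but c ≠ a.
F2: condition met.
F3: fails — 1R3, 1R²4 but 3 ≠ 4.
Valid on: F2.

F2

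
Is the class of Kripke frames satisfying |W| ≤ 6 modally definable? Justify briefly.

Modal frame validity is preserved under disjoint unions.
Any modal formula valid on each of 7 disjoint one-world frames is valid on their disjoint union (validity is preserved under disjoint unions). Each one-world frame has |W|=1≤6, but the union has |W|=7.
Hence having at most 6 worlds is not modally definable.

Not definable by any modal formula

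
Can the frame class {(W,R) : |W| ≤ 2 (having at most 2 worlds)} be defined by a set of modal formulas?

No — not modally definable

If a class were modally definable it would be closed under disjoint unions (Goldblatt–Thomason).
Any modal formula valid on each of 3 disjoint one-world frames is valid on their disjoint union (validity is preserved under disjoint unions). Each one-world frame has |W|=1≤2, but the union has |W|=3.
Hence having at most 2 worlds is not modally definable.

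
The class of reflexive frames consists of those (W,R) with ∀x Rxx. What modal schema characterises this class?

□p → p

A defining formula is □p → p (the T axiom).
Suppose □p→p is valid. At any x set V(p)={w : Rxw}. Then □p holds at x, so p holds at x, i.e. Rxx.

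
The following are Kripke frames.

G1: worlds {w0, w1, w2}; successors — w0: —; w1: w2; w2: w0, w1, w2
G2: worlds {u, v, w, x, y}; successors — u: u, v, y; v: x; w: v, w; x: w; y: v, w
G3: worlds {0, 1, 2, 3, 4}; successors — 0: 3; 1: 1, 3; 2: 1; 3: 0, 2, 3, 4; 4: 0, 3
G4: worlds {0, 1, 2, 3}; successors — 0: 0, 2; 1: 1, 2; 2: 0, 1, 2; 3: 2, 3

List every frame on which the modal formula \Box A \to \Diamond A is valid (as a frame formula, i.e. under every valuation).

G2, G3, G4

The schema corresponds to seriality: \forall x \exists y Rxy.
G1: fails — world w0 has no successor.
G2: satisfies the condition.
G3: satisfies the condition.
G4: satisfies the condition.
Valid on: G2, G3, G4.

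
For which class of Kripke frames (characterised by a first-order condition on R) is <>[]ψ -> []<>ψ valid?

convergence: forall x forall y forall z (Rxy & Rxz -> exists w (Ryw & Rzw))

Suppose ◇□ψ→□◇ψ is valid. Take Rxy, Rxz and set V(ψ)={w : Ryw}. Then □ψ at y so ◇□ψ at x, so □◇ψ at x, so ◇ψ at z, giving w with Rzw and Ryw.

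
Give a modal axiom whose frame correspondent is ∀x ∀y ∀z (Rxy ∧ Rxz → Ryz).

◇ψ → □◇ψ

A defining formula is ◇ψ → □◇ψ (the 5 axiom).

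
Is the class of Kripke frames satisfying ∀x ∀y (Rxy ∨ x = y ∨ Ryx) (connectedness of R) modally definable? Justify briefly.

No

Modal frame validity is preserved under disjoint unions.
Take 4 disjoint single-world reflexive frames: each is trivially connected, but their disjoint union has 4 worlds with no edge between distinct components, so it is not connected.
Hence connectedness of R is not modally definable.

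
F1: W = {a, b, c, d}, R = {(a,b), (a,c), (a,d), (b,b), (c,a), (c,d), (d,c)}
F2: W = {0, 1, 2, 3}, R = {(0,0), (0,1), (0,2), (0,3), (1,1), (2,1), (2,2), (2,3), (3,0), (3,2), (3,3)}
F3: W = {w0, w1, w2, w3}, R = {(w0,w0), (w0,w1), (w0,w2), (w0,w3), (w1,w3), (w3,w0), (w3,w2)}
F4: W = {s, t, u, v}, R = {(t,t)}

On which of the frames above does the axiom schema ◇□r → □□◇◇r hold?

The schema corresponds to a generalized confluence (Geach) condition: ∀x ∀y ∀z ((xRy ∧ xR²z) → ∃w (yRw ∧ zR²w)).
F1: fails — aRb, aR²d but no w with bRw and dR²w.
F2: fails — 0R3, 0R²1 but no w with 3Rw and 1R²w.
F3: fails — w0Rw0, w0R²w2 but no w with w0Rw and w2R²w.
F4: satisfies the condition.
Valid on: F4.

F4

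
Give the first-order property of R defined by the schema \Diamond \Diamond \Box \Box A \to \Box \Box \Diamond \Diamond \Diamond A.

This is a Sahlqvist (Geach-type) schema ◇^2□^2A → □^2◇^3A.
Minimal-valuation argument: fix x; take any y with xR^2y and any z with xR^2z. Set V(A) to the set of worlds R-reachable from y in exactly 2 steps. Then □^2A holds at y, so the antecedent holds at x; validity forces ◇^3A at z, giving a w with zR^3w and yR^2w.
First-order correspondent: \forall x \forall y \forall z ((x R^2 y \wedge x R^2 z) \to \exists w (y R^2 w \wedge z R^3 w)).

\forall x \forall y \forall z ((x R^2 y \wedge x R^2 z) \to \exists w (y R^2 w \wedge z R^3 w))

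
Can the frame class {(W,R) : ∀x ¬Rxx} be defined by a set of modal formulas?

Modal frame validity is preserved under surjective bounded morphisms.
The 3-cycle (worlds a,b,c with a→b→c→a) is irreflexive, and the map sending every world to a single reflexive point • is a surjective bounded morphism (forth: every edge maps to (•,•); back: every world has a successor). So any modal formula valid on the 3-cycle is also valid on the reflexive point, which is not irreflexive.
So the class is not modally definable.

No — not modally definable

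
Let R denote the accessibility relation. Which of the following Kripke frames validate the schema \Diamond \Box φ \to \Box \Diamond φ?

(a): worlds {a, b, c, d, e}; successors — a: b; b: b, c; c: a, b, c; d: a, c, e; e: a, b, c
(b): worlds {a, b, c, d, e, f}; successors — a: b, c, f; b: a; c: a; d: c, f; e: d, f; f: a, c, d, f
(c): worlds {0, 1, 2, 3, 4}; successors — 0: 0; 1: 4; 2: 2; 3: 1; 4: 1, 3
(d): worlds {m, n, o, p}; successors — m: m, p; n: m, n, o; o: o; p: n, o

(a)

This is the axiom for convergence; its first-order frame correspondent is \forall x \forall y \forall z (Rxy \wedge Rxz \to \exists w (Ryw \wedge Rzw)).
(a): condition met.
(b): fails — Rfc and Rfd but c and d have no common successor.
(c): fails — R43 and R41 but 3 and 1 have no common successor.
(d): fails — Rmm and Rmp but m and p have no common successor.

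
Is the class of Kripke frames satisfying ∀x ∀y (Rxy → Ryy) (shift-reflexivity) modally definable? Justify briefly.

Yes, by □(□p → p)

This is a Sahlqvist condition; the T□ axiom □(□p → p) defines it.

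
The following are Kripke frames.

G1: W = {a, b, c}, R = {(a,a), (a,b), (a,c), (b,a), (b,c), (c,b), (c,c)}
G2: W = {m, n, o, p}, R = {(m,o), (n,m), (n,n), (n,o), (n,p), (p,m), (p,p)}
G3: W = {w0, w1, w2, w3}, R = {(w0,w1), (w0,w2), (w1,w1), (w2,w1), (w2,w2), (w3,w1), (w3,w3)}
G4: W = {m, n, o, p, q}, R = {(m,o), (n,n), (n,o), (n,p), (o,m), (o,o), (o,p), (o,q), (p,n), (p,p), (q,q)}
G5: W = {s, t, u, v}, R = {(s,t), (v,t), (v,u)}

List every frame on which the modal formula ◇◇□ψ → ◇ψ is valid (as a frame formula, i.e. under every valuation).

G1, G3, G5

The schema corresponds to a generalized confluence (Geach) condition: ∀x ∀y (xR²y → ∃w (yRw ∧ xRw)).
G1: satisfies the condition.
G2: fails — nR²o but no w with oRw and nRw.
G3: satisfies the condition.
G4: fails — mR²p but no w with pRw and mRw.
G5: satisfies the condition.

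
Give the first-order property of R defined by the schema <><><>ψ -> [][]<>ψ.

forall x forall y forall z ((x R^3 y & x R^2 z) -> exists w (y = w & zRw))

This is a Sahlqvist (Geach-type) schema ◇^3□^0ψ → □^2◇^1ψ.
Minimal-valuation argument: fix x; take any y with xR^3y and any z with xR^2z. Set V(ψ) to the set of worlds R-reachable from y in exactly 0 steps. Then □^0ψ holds at y, so the antecedent holds at x; validity forces ◇^1ψ at z, giving a w with zR^1w and yR^0w.
First-order correspondent: forall x forall y forall z ((x R^3 y & x R^2 z) -> exists w (y = w & zRw)).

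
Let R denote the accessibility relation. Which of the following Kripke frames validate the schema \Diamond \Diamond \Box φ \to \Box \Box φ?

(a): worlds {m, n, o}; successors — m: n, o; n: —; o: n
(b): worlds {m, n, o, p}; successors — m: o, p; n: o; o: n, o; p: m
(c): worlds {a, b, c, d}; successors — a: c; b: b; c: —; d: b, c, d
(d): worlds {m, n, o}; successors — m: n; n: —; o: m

none

Frame correspondent (Sahlqvist): \forall x \forall y \forall z ((x R^2 y \wedge x R^2 z) \to \exists w (yRw \wedge z = w)) — i.e. a generalized confluence (Geach) condition.
(a): fails — mR²n, mR²n but no w with nRw and n=w.
(b): fails — mR²m, mR²m but no w with mRw and m=w.
(c): fails — dR²b, dR²c but no w with bRw and c=w.
(d): fails — oR²n, oR²n but no w with nRw and n=w.
Valid on no frame.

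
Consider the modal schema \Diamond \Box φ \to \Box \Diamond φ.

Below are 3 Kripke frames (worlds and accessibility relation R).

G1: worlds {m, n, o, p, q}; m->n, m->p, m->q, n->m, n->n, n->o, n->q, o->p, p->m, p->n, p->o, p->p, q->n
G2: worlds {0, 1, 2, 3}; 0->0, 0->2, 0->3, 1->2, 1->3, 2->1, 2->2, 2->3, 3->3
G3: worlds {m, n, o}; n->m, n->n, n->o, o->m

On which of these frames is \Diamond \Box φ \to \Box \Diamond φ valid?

The schema corresponds to convergence: \forall x \forall y \forall z (Rxy \wedge Rxz \to \exists w (Ryw \wedge Rzw)).
G1: fails — Rnn and Rno but n and o have no common successor.
G2: condition met.
G3: fails — Rnn and Rnm but n and m have no common successor.
Valid on: G2.

G2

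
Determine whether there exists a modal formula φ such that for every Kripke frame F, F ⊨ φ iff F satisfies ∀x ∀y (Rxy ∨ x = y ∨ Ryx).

Any modally definable frame class is closed under disjoint unions.
Take 4 disjoint single-world reflexive frames: each is trivially connected, but their disjoint union has 4 worlds with no edge between distinct components, so it is not connected.
Hence connectedness of R is not modally definable.

Not definable by any modal formula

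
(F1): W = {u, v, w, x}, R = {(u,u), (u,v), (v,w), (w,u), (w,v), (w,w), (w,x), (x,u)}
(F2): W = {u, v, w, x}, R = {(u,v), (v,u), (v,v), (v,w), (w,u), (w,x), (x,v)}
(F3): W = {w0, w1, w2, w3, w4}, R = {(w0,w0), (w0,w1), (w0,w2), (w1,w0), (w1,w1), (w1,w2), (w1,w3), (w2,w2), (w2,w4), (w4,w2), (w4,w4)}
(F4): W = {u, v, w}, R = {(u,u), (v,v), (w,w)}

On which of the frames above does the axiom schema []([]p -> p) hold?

(F4)

The schema corresponds to shift-reflexivity: forall x forall y (Rxy -> Ryy).
(F1): fails — Ruv but not Rvv.
(F2): fails — Rwu but not Ruu.
(F3): fails — Rw1w3 but not Rw3w3.
(F4): satisfies the condition.
Valid on: (F4).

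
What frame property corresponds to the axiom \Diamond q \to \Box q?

Suppose ◇q→□q is valid. Take Rxy, Rxz and set V(q)={y}. Then ◇q at x, so □q at x, so q at z, i.e. z=y.
Conversely, on a frame with partial functionality the schema holds at every world under every valuation.
So the correspondent is partial functionality.

Partial functionality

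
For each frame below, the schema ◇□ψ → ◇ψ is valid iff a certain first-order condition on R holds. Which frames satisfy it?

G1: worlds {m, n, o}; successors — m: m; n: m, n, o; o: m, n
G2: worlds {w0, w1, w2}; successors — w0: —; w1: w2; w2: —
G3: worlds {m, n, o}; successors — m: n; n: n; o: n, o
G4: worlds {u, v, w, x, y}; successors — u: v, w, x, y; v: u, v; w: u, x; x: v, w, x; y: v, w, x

The schema corresponds to a generalized confluence (Geach) condition: ∀x ∀y (xRy → ∃w (yRw ∧ xRw)).
G1: satisfies the condition.
G2: fails — w1Rw2 but no w with w2Rw and w1Rw.
G3: satisfies the condition.
G4: satisfies the condition.

G1, G3, G4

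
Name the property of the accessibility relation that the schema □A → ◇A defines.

seriality

Suppose □A→◇A is valid. At any x set V(A)=W. Then □A at x, so ◇A at x, so x has a successor.
Conversely, on a frame with seriality the schema holds at every world under every valuation.
Frame condition: ∀x ∃y Rxy.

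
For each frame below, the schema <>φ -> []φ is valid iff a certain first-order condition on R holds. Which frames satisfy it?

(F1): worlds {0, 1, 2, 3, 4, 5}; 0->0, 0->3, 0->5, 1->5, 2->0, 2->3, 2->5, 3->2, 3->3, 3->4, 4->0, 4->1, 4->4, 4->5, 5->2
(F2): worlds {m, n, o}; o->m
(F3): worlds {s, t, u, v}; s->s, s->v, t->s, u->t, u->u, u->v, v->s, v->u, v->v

(F2)

The schema corresponds to partial functionality: forall x forall y forall z (Rxy & Rxz -> y = z).
(F1): fails — 0 sees both 0 and 3.
(F2): ✓.
(F3): fails — s sees both s and v.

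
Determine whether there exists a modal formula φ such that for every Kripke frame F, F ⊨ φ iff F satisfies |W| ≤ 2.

No

Any modally definable frame class is closed under disjoint unions.
Any modal formula valid on each of 3 disjoint one-world frames is valid on their disjoint union (validity is preserved under disjoint unions). Each one-world frame has |W|=1≤2, but the union has |W|=3.
So the class is not modally definable.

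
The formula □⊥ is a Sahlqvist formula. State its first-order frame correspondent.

emptiness of R: ∀x ∀y ¬Rxy

□⊥ is valid iff no world has any successor (otherwise □⊥ fails at any world with one).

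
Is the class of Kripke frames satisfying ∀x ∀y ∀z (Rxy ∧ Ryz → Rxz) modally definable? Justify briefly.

Yes: it is transitivity, defined by the 4 schema □r → □□r.

Yes — defined by □r → □□r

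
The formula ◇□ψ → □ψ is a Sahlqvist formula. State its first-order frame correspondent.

The Euclidean property

Replacing ψ by ¬ψ and contraposing gives the equivalent schema ◇ψ → □◇ψ.
Suppose ◇ψ→□◇ψ is valid. Take Rxy, Rxz and set V(ψ)={y}. Then ◇ψ at x, so □◇ψ at x, so ◇ψ at z, so some w with Rzw has ψ; w=y, i.e. Rzy. By symmetry of the argument, Ryz.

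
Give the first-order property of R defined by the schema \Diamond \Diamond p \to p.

\forall x \forall y (x R^2 y \to \exists w (y = w \wedge x = w))

This is a Sahlqvist (Geach-type) schema ◇^2□^0p → □^0◇^0p.
First-order correspondent: \forall x \forall y (x R^2 y \to \exists w (y = w \wedge x = w)).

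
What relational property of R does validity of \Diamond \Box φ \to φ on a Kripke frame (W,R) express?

Replacing φ by ¬φ and contraposing gives the equivalent schema φ → □◇φ.
Suppose φ→□◇φ is valid. Take Rxy and set V(φ)={x}. Then φ at x, so □◇φ at x, so ◇φ at y, so some z with Ryz has φ; z=x, i.e. Ryx.

Symmetry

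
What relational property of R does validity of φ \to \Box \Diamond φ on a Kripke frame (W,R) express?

symmetry: \forall x \forall y (Rxy \to Ryx)

Suppose φ→□◇φ is valid. Take Rxy and set V(φ)={x}. Then φ at x, so □◇φ at x, so ◇φ at y, so some z with Ryz has φ; z=x, i.e. Ryx.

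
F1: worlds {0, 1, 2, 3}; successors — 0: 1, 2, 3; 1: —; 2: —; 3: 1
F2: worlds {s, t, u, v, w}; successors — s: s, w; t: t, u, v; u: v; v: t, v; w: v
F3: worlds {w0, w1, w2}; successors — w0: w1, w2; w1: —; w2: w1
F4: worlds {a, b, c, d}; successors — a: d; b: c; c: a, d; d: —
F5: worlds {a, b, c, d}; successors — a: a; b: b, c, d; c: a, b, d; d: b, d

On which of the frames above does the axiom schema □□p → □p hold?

Frame correspondent (Sahlqvist): ∀x ∀y (Rxy → ∃z (Rxz ∧ Rzy)) — i.e. density.
F1: fails — R31 but no z with R3z and Rz1.
F2: ✓.
F3: fails — Rw2w1 but no z with Rw2z and Rzw1.
F4: fails — Rca but no z with Rcz and Rza.
F5: ✓.
Valid on: F2, F5.

F2, F5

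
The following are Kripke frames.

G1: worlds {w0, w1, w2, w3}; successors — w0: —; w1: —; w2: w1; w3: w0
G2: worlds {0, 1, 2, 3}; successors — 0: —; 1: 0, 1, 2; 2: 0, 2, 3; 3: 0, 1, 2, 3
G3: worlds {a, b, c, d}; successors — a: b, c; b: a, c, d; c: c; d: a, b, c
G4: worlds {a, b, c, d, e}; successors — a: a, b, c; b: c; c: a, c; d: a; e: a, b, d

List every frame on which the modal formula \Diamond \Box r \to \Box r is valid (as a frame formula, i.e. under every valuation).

none

This is the axiom for the Euclidean property; its first-order frame correspondent is \forall x \forall y \forall z (Rxy \wedge Rxz \to Ryz).
G1: fails — Rw2w1 and Rw2w1 but not Rw1w1.
G2: fails — R10 and R10 but not R00.
G3: fails — Rab and Rab but not Rbb.
G4: fails — Rab and Rab but not Rbb.
Valid on no frame.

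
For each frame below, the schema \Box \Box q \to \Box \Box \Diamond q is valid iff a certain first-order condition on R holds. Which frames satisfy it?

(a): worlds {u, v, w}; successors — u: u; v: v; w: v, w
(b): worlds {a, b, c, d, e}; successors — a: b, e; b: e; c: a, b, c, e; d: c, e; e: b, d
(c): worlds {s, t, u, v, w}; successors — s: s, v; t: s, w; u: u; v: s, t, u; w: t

(a)

The schema corresponds to a generalized confluence (Geach) condition: \forall x \forall z (x R^2 z \to \exists w (x R^2 w \wedge zRw)).
(a): satisfies the condition.
(b): fails — bR²b but no w with bR²w and bRw.
(c): fails — vR²w but no w* with vR²w* and wRw*.
Valid on: (a).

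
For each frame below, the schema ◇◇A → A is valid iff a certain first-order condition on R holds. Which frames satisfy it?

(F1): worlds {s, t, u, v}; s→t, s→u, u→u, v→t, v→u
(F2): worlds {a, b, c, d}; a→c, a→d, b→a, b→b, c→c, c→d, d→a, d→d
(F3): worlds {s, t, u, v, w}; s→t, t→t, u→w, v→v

none

The schema corresponds to a generalized confluence (Geach) condition: ∀x ∀y (xR²y → ∃w (y = w ∧ x = w)).
(F1): fails — sR²u but u ≠ s.
(F2): fails — aR²c but c ≠ a.
(F3): fails — sR²t but t ≠ s.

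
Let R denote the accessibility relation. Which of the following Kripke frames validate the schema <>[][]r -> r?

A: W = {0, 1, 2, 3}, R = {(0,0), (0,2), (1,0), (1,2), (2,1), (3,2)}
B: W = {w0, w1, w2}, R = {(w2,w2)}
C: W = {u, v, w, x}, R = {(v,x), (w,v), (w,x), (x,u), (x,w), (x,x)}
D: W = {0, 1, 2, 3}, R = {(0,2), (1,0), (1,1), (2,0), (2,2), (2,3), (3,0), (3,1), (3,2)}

The schema corresponds to a generalized confluence (Geach) condition: forall x forall y (xRy -> exists w (y R^2 w & x = w)).
A: fails — 1R2 but no w with 2R²w and 1=w.
B: ✓.
C: fails — xRu but no t with uR²t and x=t.
D: fails — 1R0 but no w with 0R²w and 1=w.

B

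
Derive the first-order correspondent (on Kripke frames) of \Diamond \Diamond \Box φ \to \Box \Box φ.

\forall x \forall y \forall z ((x R^2 y \wedge x R^2 z) \to \exists w (yRw \wedge z = w))

This is a Sahlqvist (Geach-type) schema ◇^2□^1φ → □^2◇^0φ.
First-order correspondent: \forall x \forall y \forall z ((x R^2 y \wedge x R^2 z) \to \exists w (yRw \wedge z = w)).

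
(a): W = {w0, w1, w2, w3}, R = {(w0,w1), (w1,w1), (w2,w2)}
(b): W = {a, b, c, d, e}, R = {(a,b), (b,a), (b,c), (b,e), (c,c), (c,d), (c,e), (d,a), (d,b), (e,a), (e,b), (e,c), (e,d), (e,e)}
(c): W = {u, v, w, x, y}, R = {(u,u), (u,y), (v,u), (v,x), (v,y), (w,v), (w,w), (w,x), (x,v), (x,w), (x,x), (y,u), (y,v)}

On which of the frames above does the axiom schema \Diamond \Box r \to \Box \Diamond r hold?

This is the axiom for convergence; its first-order frame correspondent is \forall x \forall y \forall z (Rxy \wedge Rxz \to \exists w (Ryw \wedge Rzw)).
(a): condition met.
(b): fails — Rbc and Rba but c and a have no common successor.
(c): fails — Rvu and Rvx but u and x have no common successor.
Valid on: (a).

(a)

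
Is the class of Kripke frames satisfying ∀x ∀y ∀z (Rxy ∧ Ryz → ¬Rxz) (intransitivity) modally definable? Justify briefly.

If a class were modally definable it would be closed under surjective bounded morphisms (Goldblatt–Thomason).
The 3-cycle (worlds w0,w1,w2 with w0→w1→w2→w0) is intransitive. Mapping every world to a single reflexive point • is a surjective bounded morphism; the reflexive point is not intransitive (R••∧R•• but R••).
Hence intransitivity is not modally definable.

Not modally definable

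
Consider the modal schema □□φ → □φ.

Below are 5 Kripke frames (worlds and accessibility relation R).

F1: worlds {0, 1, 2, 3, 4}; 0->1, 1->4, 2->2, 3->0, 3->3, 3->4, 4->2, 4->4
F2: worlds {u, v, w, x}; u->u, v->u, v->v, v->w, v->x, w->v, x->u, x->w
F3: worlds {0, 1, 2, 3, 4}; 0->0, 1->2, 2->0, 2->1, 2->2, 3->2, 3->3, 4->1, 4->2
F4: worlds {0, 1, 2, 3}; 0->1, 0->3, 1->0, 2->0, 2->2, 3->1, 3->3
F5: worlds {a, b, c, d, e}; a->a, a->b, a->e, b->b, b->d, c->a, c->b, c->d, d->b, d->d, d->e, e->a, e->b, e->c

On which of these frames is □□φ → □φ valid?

F3

Frame correspondent (Sahlqvist): ∀x ∀y (Rxy → ∃z (Rxz ∧ Rzy)) — i.e. density.
F1: fails — R01 but no z with R0z and Rz1.
F2: fails — Rxw but no z with Rxz and Rzw.
F3: holds.
F4: fails — R10 but no z with R1z and Rz0.
F5: fails — Rec but no z with Rez and Rzc.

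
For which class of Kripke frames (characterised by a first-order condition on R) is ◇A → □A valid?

partial functionality

Suppose ◇A→□A is valid. Take Rxy, Rxz and set V(A)={y}. Then ◇A at x, so □A at x, so A at z, i.e. z=y.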